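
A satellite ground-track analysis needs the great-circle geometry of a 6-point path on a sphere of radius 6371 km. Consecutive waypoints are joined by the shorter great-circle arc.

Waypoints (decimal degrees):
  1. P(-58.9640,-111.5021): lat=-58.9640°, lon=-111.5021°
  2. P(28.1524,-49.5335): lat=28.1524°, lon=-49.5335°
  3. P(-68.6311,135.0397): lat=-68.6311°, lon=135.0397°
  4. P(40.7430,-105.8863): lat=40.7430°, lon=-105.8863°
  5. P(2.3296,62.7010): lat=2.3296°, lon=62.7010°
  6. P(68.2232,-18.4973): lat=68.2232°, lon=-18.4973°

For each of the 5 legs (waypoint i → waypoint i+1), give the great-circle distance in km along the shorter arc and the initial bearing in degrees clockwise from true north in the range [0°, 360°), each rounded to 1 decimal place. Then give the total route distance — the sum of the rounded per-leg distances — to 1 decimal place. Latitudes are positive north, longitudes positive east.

Leg 1: dist=11229.6 km, bearing=52.4°
Leg 2: dist=15504.0 km, bearing=182.6°
Leg 3: dist=15333.5 km, bearing=99.0°
Leg 4: dist=15087.6 km, bearing=16.4°
Leg 5: dist=9404.8 km, bearing=338.4°
Total: 66559.5 km

Leg 1: φ1=-1.0291159, φ2=0.4913521, Δφ=1.5204680, Δλ=1.0815561 rad; a=sin²(Δφ/2)+cosφ1·cosφ2·sin²(Δλ/2)=0.5953207421; c=2·atan2(√a, √(1-a))=1.762611901; dist=6371·c=11229.600 ≈ 11229.6 km; running total=11229.6 km
Leg 1 bearing: y=sinΔλ·cosφ2=0.77826416, x=cosφ1·sinφ2-sinφ1·cosφ2·cosΔλ=0.59829819; θ=atan2(y, x)=52.4484° ≈ 52.4°
Leg 2: φ1=0.4913521, φ2=-1.1978387, Δφ=-1.6891907, Δλ=3.2214101 rad; a=sin²(Δφ/2)+cosφ1·cosφ2·sin²(Δλ/2)=0.8798122663; c=2·atan2(√a, √(1-a))=2.433531926; dist=6371·c=15504.032 ≈ 15504.0 km; running total=26733.6 km
Leg 2 bearing: y=sinΔλ·cosφ2=-0.02905230, x=cosφ1·sinφ2-sinφ1·cosφ2·cosΔλ=-0.64971265; θ=atan2(y, x)=-177.4397° <0 so +360° → 182.5603° ≈ 182.6°
Leg 3: φ1=-1.1978387, φ2=0.7110995, Δφ=1.9089382, Δλ=-4.2049520 rad; a=sin²(Δφ/2)+cosφ1·cosφ2·sin²(Δλ/2)=0.8709744971; c=2·atan2(√a, √(1-a))=2.406768995; dist=6371·c=15333.525 ≈ 15333.5 km; running total=42067.1 km
Leg 3 bearing: y=sinΔλ·cosφ2=0.66217606, x=cosφ1·sinφ2-sinφ1·cosφ2·cosΔλ=-0.10504552; θ=atan2(y, x)=99.0141° ≈ 99.0°
Leg 4: φ1=0.7110995, φ2=0.0406592, Δφ=-0.6704403, Δλ=2.9424035 rad; a=sin²(Δφ/2)+cosφ1·cosφ2·sin²(Δλ/2)=0.8577603384; c=2·atan2(√a, √(1-a))=2.368165473; dist=6371·c=15087.582 ≈ 15087.6 km; running total=57154.7 km
Leg 4 bearing: y=sinΔλ·cosφ2=0.19771108, x=cosφ1·sinφ2-sinφ1·cosφ2·cosΔλ=0.67003022; θ=atan2(y, x)=16.4402° ≈ 16.4°
Leg 5: φ1=0.0406592, φ2=1.1907195, Δφ=1.1500603, Δλ=-1.4171777 rad; a=sin²(Δφ/2)+cosφ1·cosφ2·sin²(Δλ/2)=0.4527661752; c=2·atan2(√a, √(1-a))=1.476187603; dist=6371·c=9404.791 ≈ 9404.8 km; running total=66559.5 km
Leg 5 bearing: y=sinΔλ·cosφ2=-0.36662299, x=cosφ1·sinφ2-sinφ1·cosφ2·cosΔλ=0.92556115; θ=atan2(y, x)=-21.6090° <0 so +360° → 338.3910° ≈ 338.4°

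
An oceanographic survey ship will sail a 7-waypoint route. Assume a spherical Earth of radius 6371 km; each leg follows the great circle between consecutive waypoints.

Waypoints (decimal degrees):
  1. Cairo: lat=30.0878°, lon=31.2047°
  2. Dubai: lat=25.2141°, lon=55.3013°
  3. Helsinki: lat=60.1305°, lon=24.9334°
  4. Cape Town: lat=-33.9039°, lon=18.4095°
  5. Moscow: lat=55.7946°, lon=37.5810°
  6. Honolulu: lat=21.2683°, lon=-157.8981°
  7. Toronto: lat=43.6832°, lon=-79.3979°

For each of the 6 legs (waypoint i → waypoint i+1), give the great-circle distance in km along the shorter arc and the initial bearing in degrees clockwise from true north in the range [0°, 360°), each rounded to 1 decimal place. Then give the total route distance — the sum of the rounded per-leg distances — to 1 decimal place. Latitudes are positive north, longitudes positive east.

Leg 1: dist=2429.5 km, bearing=97.0°
Leg 2: dist=4525.3 km, bearing=337.3°
Leg 3: dist=10473.2 km, bearing=185.4°
Leg 4: dist=10138.9 km, bearing=10.6°
Leg 5: dist=11322.1 km, bearing=14.7°
Leg 6: dist=7490.5 km, bearing=50.2°
Total: 46379.5 km

Leg 1: φ1=0.5251312, φ2=0.4400691, Δφ=-0.0850621, Δλ=0.4205650 rad; a=sin²(Δφ/2)+cosφ1·cosφ2·sin²(Δλ/2)=0.0359158186; c=2·atan2(√a, √(1-a))=0.381335716; dist=6371·c=2429.490 ≈ 2429.5 km; running total=2429.5 km
Leg 1 bearing: y=sinΔλ·cosφ2=0.36937664, x=cosφ1·sinφ2-sinφ1·cosφ2·cosΔλ=-0.04543552; θ=atan2(y, x)=97.0125° ≈ 97.0°
Leg 2: φ1=0.4400691, φ2=1.0494752, Δφ=0.6094061, Δλ=-0.5300198 rad; a=sin²(Δφ/2)+cosφ1·cosφ2·sin²(Δλ/2)=0.1209161006; c=2·atan2(√a, √(1-a))=0.710297689; dist=6371·c=4525.307 ≈ 4525.3 km; running total=6954.8 km
Leg 2 bearing: y=sinΔλ·cosφ2=-0.25177737, x=cosφ1·sinφ2-sinφ1·cosφ2·cosΔλ=0.60148960; θ=atan2(y, x)=-22.7137° <0 so +360° → 337.2863° ≈ 337.3°
Leg 3: φ1=1.0494752, φ2=-0.5917347, Δφ=-1.6412099, Δλ=-0.1138635 rad; a=sin²(Δφ/2)+cosφ1·cosφ2·sin²(Δλ/2)=0.5365160065; c=2·atan2(√a, √(1-a))=1.643893418; dist=6371·c=10473.245 ≈ 10473.2 km; running total=17428.0 km
Leg 3 bearing: y=sinΔλ·cosφ2=-0.09429974, x=cosφ1·sinφ2-sinφ1·cosφ2·cosΔλ=-0.99286146; θ=atan2(y, x)=-174.5745° <0 so +360° → 185.4255° ≈ 185.4°
Leg 4: φ1=-0.5917347, φ2=0.9737995, Δφ=1.5655342, Δλ=0.3346058 rad; a=sin²(Δφ/2)+cosφ1·cosφ2·sin²(Δλ/2)=0.5103072146; c=2·atan2(√a, √(1-a))=1.591412216; dist=6371·c=10138.887 ≈ 10138.9 km; running total=27566.9 km
Leg 4 bearing: y=sinΔλ·cosφ2=0.18461201, x=cosφ1·sinφ2-sinφ1·cosφ2·cosΔλ=0.98259526; θ=atan2(y, x)=10.6408° ≈ 10.6°
Leg 5: φ1=0.9737995, φ2=0.3712019, Δφ=-0.6025976, Δλ=-3.4117539 rad; a=sin²(Δφ/2)+cosφ1·cosφ2·sin²(Δλ/2)=0.6024396150; c=2·atan2(√a, √(1-a))=1.777136645; dist=6371·c=11322.138 ≈ 11322.1 km; running total=38889.0 km
Leg 5 bearing: y=sinΔλ·cosφ2=0.24870974, x=cosφ1·sinφ2-sinφ1·cosφ2·cosΔλ=0.94666149; θ=atan2(y, x)=14.7203° ≈ 14.7°
Leg 6: φ1=0.3712019, φ2=0.7624157, Δφ=0.3912138, Δλ=1.3700870 rad; a=sin²(Δφ/2)+cosφ1·cosφ2·sin²(Δλ/2)=0.3075571183; c=2·atan2(√a, √(1-a))=1.175712279; dist=6371·c=7490.463 ≈ 7490.5 km; running total=46379.5 km
Leg 6 bearing: y=sinΔλ·cosφ2=0.70865235, x=cosφ1·sinφ2-sinφ1·cosφ2·cosΔλ=0.59133307; θ=atan2(y, x)=50.1568° ≈ 50.2°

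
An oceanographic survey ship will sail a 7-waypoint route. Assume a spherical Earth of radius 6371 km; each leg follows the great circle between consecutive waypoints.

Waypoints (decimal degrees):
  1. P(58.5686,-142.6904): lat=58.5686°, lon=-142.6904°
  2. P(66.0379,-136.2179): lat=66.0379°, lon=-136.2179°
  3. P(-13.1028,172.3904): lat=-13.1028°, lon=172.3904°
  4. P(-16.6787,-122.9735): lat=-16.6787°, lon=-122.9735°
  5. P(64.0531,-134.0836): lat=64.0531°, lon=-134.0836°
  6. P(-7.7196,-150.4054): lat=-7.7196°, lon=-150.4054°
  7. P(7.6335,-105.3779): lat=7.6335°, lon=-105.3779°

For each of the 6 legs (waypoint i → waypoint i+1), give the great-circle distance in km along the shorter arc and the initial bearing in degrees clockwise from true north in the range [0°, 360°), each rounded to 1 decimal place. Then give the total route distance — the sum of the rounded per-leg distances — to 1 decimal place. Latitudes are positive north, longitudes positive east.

Leg 1: dist=894.3 km, bearing=19.1°
Leg 2: dist=9754.8 km, bearing=229.6°
Leg 3: dist=6928.3 km, bearing=102.2°
Leg 4: dist=9027.6 km, bearing=355.1°
Leg 5: dist=8097.6 km, bearing=196.9°
Leg 6: dist=5275.5 km, bearing=72.2°
Total: 39978.1 km

Leg 1: φ1=1.0222149, φ2=1.1525788, Δφ=0.1303639, Δλ=0.1129664 rad; a=sin²(Δφ/2)+cosφ1·cosφ2·sin²(Δλ/2)=0.0049176343; c=2·atan2(√a, √(1-a))=0.140366899; dist=6371·c=894.278 ≈ 894.3 km; running total=894.3 km
Leg 1 bearing: y=sinΔλ·cosφ2=0.04578180, x=cosφ1·sinφ2-sinφ1·cosφ2·cosΔλ=0.13220375; θ=atan2(y, x)=19.1008° ≈ 19.1°
Leg 2: φ1=1.1525788, φ2=-0.2286870, Δφ=-1.3812658, Δλ=5.3862309 rad; a=sin²(Δφ/2)+cosφ1·cosφ2·sin²(Δλ/2)=0.4801675025; c=2·atan2(√a, √(1-a))=1.531120923; dist=6371·c=9754.771 ≈ 9754.8 km; running total=10649.1 km
Leg 2 bearing: y=sinΔλ·cosφ2=-0.76108547, x=cosφ1·sinφ2-sinφ1·cosφ2·cosΔλ=-0.64743772; θ=atan2(y, x)=-130.3870° <0 so +360° → 229.6130° ≈ 229.6°
Leg 3: φ1=-0.2286870, φ2=-0.2910982, Δφ=-0.0624112, Δλ=-5.1550725 rad; a=sin²(Δφ/2)+cosφ1·cosφ2·sin²(Δλ/2)=0.2676377752; c=2·atan2(√a, √(1-a))=1.087472937; dist=6371·c=6928.290 ≈ 6928.3 km; running total=17577.4 km
Leg 3 bearing: y=sinΔλ·cosφ2=0.86559002, x=cosφ1·sinφ2-sinφ1·cosφ2·cosΔλ=-0.18650765; θ=atan2(y, x)=102.1596° ≈ 102.2°
Leg 4: φ1=-0.2910982, φ2=1.1179375, Δφ=1.4090357, Δλ=-0.1939078 rad; a=sin²(Δφ/2)+cosφ1·cosφ2·sin²(Δλ/2)=0.4233994838; c=2·atan2(√a, √(1-a))=1.416989590; dist=6371·c=9027.641 ≈ 9027.6 km; running total=26605.0 km
Leg 4 bearing: y=sinΔλ·cosφ2=-0.08431136, x=cosφ1·sinφ2-sinφ1·cosφ2·cosΔλ=0.98459181; θ=atan2(y, x)=-4.8943° <0 so +360° → 355.1057° ≈ 355.1°
Leg 5: φ1=1.1179375, φ2=-0.1347324, Δφ=-1.2526699, Δλ=-0.2848691 rad; a=sin²(Δφ/2)+cosφ1·cosφ2·sin²(Δλ/2)=0.3523430692; c=2·atan2(√a, √(1-a))=1.271012312; dist=6371·c=8097.619 ≈ 8097.6 km; running total=34702.6 km
Leg 5 bearing: y=sinΔλ·cosφ2=-0.27848497, x=cosφ1·sinφ2-sinφ1·cosφ2·cosΔλ=-0.91391238; θ=atan2(y, x)=-163.0531° <0 so +360° → 196.9469° ≈ 196.9°
Leg 6: φ1=-0.1347324, φ2=0.1332297, Δφ=0.2679621, Δλ=0.7858781 rad; a=sin²(Δφ/2)+cosφ1·cosφ2·sin²(Δλ/2)=0.1618438448; c=2·atan2(√a, √(1-a))=0.828051536; dist=6371·c=5275.516 ≈ 5275.5 km; running total=39978.1 km
Leg 6 bearing: y=sinΔλ·cosφ2=0.70117673, x=cosφ1·sinφ2-sinφ1·cosφ2·cosΔλ=0.22572739; θ=atan2(y, x)=72.1553° ≈ 72.2°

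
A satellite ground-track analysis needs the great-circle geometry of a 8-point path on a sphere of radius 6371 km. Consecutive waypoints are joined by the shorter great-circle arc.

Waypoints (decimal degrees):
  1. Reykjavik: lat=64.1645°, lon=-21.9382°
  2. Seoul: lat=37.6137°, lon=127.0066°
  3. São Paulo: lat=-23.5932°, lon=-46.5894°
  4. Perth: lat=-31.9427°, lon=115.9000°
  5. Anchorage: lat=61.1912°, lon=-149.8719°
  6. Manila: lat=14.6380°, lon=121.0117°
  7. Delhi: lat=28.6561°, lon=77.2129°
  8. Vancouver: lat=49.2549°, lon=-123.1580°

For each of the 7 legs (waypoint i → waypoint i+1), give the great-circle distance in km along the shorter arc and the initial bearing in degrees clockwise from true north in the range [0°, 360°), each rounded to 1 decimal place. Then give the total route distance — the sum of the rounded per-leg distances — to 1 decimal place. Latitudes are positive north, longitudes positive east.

Leg 1: dist=8374.0 km, bearing=25.0°
Leg 2: dist=18341.1 km, bearing=336.8°
Leg 3: dist=13565.3 km, bearing=162.5°
Leg 4: dist=13297.4 km, bearing=33.5°
Leg 5: dist=8538.0 km, bearing=276.4°
Leg 6: dist=4756.6 km, bearing=296.6°
Leg 7: dist=11119.2 km, bearing=13.3°
Total: 77991.6 km

Leg 1: φ1=1.1198818, φ2=0.6564829, Δφ=-0.4633989, Δλ=2.5995772 rad; a=sin²(Δφ/2)+cosφ1·cosφ2·sin²(Δλ/2)=0.3731990352; c=2·atan2(√a, √(1-a))=1.314394218; dist=6371·c=8374.006 ≈ 8374.0 km; running total=8374.0 km
Leg 1 bearing: y=sinΔλ·cosφ2=0.40863815, x=cosφ1·sinφ2-sinφ1·cosφ2·cosΔλ=0.87675591; θ=atan2(y, x)=24.9893° ≈ 25.0°
Leg 2: φ1=0.6564829, φ2=-0.4117790, Δφ=-1.0682619, Δλ=-3.0298218 rad; a=sin²(Δφ/2)+cosφ1·cosφ2·sin²(Δλ/2)=0.9828397048; c=2·atan2(√a, √(1-a))=2.878842870; dist=6371·c=18341.108 ≈ 18341.1 km; running total=26715.1 km
Leg 2 bearing: y=sinΔλ·cosφ2=-0.10221485, x=cosφ1·sinφ2-sinφ1·cosφ2·cosΔλ=0.23877898; θ=atan2(y, x)=-23.1745° <0 so +360° → 336.8255° ≈ 336.8°
Leg 3: φ1=-0.4117790, φ2=-0.5575053, Δφ=-0.1457263, Δλ=2.8359750 rad; a=sin²(Δφ/2)+cosφ1·cosφ2·sin²(Δλ/2)=0.7649273417; c=2·atan2(√a, √(1-a))=2.129225537; dist=6371·c=13565.296 ≈ 13565.3 km; running total=40280.4 km
Leg 3 bearing: y=sinΔλ·cosφ2=0.25532194, x=cosφ1·sinφ2-sinφ1·cosφ2·cosΔλ=-0.80874268; θ=atan2(y, x)=162.4790° ≈ 162.5°
Leg 4: φ1=-0.5575053, φ2=1.0679879, Δφ=1.6254932, Δλ=-4.6385947 rad; a=sin²(Δφ/2)+cosφ1·cosφ2·sin²(Δλ/2)=0.7468688715; c=2·atan2(√a, √(1-a))=2.087179040; dist=6371·c=13297.418 ≈ 13297.4 km; running total=53577.8 km
Leg 4 bearing: y=sinΔλ·cosφ2=0.48057677, x=cosφ1·sinφ2-sinφ1·cosφ2·cosΔλ=0.72475445; θ=atan2(y, x)=33.5479° ≈ 33.5°
Leg 5: φ1=1.0679879, φ2=0.2554813, Δφ=-0.8125066, Δλ=4.7278107 rad; a=sin²(Δφ/2)+cosφ1·cosφ2·sin²(Δλ/2)=0.3856881077; c=2·atan2(√a, √(1-a))=1.340132536; dist=6371·c=8537.984 ≈ 8538.0 km; running total=62115.8 km
Leg 5 bearing: y=sinΔλ·cosφ2=-0.96742673, x=cosφ1·sinφ2-sinφ1·cosφ2·cosΔλ=0.10870462; θ=atan2(y, x)=-83.5889° <0 so +360° → 276.4111° ≈ 276.4°
Leg 6: φ1=0.2554813, φ2=0.5001433, Δφ=0.2446620, Δλ=-0.7644333 rad; a=sin²(Δφ/2)+cosφ1·cosφ2·sin²(Δλ/2)=0.1330013590; c=2·atan2(√a, √(1-a))=0.746607252; dist=6371·c=4756.635 ≈ 4756.6 km; running total=66872.4 km
Leg 6 bearing: y=sinΔλ·cosφ2=-0.60735196, x=cosφ1·sinφ2-sinφ1·cosφ2·cosΔλ=0.30392695; θ=atan2(y, x)=-63.4160° <0 so +360° → 296.5840° ≈ 296.6°
Leg 7: φ1=0.5001433, φ2=0.8596602, Δφ=0.3595169, Δλ=-3.4971319 rad; a=sin²(Δφ/2)+cosφ1·cosφ2·sin²(Δλ/2)=0.5868052483; c=2·atan2(√a, √(1-a))=1.745290990; dist=6371·c=11119.249 ≈ 11119.2 km; running total=77991.6 km
Leg 7 bearing: y=sinΔλ·cosφ2=0.22720048, x=cosφ1·sinφ2-sinφ1·cosφ2·cosΔλ=0.95824806; θ=atan2(y, x)=13.3385° ≈ 13.3°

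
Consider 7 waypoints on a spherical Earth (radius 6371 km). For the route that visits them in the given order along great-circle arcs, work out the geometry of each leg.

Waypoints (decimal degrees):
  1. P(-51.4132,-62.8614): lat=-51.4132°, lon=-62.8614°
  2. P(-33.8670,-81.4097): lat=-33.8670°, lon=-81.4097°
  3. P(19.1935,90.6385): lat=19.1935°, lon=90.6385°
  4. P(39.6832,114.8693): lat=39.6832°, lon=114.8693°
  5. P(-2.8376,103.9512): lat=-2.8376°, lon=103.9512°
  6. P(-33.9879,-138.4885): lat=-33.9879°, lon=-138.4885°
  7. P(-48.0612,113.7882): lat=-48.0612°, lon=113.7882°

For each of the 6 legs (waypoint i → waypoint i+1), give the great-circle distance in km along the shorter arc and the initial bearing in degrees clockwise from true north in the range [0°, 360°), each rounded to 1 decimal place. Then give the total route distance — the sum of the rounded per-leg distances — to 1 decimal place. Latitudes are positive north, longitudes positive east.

Leg 1: φ1=-0.8973296, φ2=-0.5910907, Δφ=0.3062390, Δλ=-0.3237289 rad; a=sin²(Δφ/2)+cosφ1·cosφ2·sin²(Δλ/2)=0.0367133004; c=2·atan2(√a, √(1-a))=0.385598754; dist=6371·c=2456.6497 ≈ 2456.6 km; running total=2456.6 km
Leg 1 bearing: y=sinΔλ·cosφ2=-0.26413235, x=cosφ1·sinφ2-sinφ1·cosφ2·cosΔλ=0.26776078; θ=atan2(y, x)=-44.6091° <0 so +360° → 315.3909° ≈ 315.4°
Leg 2: φ1=-0.5910907, φ2=0.3349898, Δφ=0.9260804, Δλ=3.0028076 rad; a=sin²(Δφ/2)+cosφ1·cosφ2·sin²(Δλ/2)=0.9799224916; c=2·atan2(√a, √(1-a))=2.857245438; dist=6371·c=18203.511 ≈ 18203.5 km; running total=20660.1 km
Leg 2 bearing: y=sinΔλ·cosφ2=0.13065018, x=cosφ1·sinφ2-sinφ1·cosφ2·cosΔλ=-0.24825015; θ=atan2(y, x)=152.2429° ≈ 152.2°
Leg 3: φ1=0.3349898, φ2=0.6926025, Δφ=0.3576127, Δλ=0.4229072 rad; a=sin²(Δφ/2)+cosφ1·cosφ2·sin²(Δλ/2)=0.0636484770; c=2·atan2(√a, √(1-a))=0.510084925; dist=6371·c=3249.751 ≈ 3249.8 km; running total=23909.9 km
Leg 3 bearing: y=sinΔλ·cosφ2=0.31584866, x=cosφ1·sinφ2-sinφ1·cosφ2·cosΔλ=0.37232918; θ=atan2(y, x)=40.3081° ≈ 40.3°
Leg 4: φ1=0.6926025, φ2=-0.0495255, Δφ=-0.7421280, Δλ=-0.1905568 rad; a=sin²(Δφ/2)+cosφ1·cosφ2·sin²(Δλ/2)=0.1384406183; c=2·atan2(√a, √(1-a))=0.762489403; dist=6371·c=4857.820 ≈ 4857.8 km; running total=28767.7 km
Leg 4 bearing: y=sinΔλ·cosφ2=-0.18917340, x=cosφ1·sinφ2-sinφ1·cosφ2·cosΔλ=-0.66431369; θ=atan2(y, x)=-164.1049° <0 so +360° → 195.8951° ≈ 195.9°
Leg 5: φ1=-0.0495255, φ2=-0.5932008, Δφ=-0.5436753, Δλ=-4.2313710 rad; a=sin²(Δφ/2)+cosφ1·cosφ2·sin²(Δλ/2)=0.6777453016; c=2·atan2(√a, √(1-a))=1.934235231; dist=6371·c=12323.013 ≈ 12323.0 km; running total=41090.7 km
Leg 5 bearing: y=sinΔλ·cosφ2=0.73506670, x=cosφ1·sinφ2-sinφ1·cosφ2·cosΔλ=-0.57732433; θ=atan2(y, x)=128.1462° ≈ 128.1°
Leg 6: φ1=-0.5932008, φ2=-0.8388262, Δφ=-0.2456254, Δλ=4.4030590 rad; a=sin²(Δφ/2)+cosφ1·cosφ2·sin²(Δλ/2)=0.3764327958; c=2·atan2(√a, √(1-a))=1.321074516; dist=6371·c=8416.566 ≈ 8416.6 km; running total=49507.3 km
Leg 6 bearing: y=sinΔλ·cosφ2=-0.63661570, x=cosφ1·sinφ2-sinφ1·cosφ2·cosΔλ=-0.73051012; θ=atan2(y, x)=-138.9289° <0 so +360° → 221.0711° ≈ 221.1°

Leg 1: dist=2456.6 km, bearing=315.4°
Leg 2: dist=18203.5 km, bearing=152.2°
Leg 3: dist=3249.8 km, bearing=40.3°
Leg 4: dist=4857.8 km, bearing=195.9°
Leg 5: dist=12323.0 km, bearing=128.1°
Leg 6: dist=8416.6 km, bearing=221.1°
Total: 49507.3 km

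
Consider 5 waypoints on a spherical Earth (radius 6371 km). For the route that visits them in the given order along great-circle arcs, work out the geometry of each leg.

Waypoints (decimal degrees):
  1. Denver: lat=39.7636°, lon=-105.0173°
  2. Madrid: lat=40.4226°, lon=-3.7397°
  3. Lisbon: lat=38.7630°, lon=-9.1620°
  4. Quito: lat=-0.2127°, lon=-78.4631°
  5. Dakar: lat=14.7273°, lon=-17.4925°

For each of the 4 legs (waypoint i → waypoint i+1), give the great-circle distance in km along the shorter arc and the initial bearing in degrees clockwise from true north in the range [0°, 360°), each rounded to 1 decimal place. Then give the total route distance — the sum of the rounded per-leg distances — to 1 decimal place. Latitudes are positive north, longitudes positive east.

Leg 1: dist=8064.3 km, bearing=51.5°
Leg 2: dist=499.8 km, bearing=250.1°
Leg 3: dist=8244.0 km, bearing=256.5°
Leg 4: dist=6902.0 km, bearing=73.2°
Total: 23710.1 km

Leg 1: φ1=0.6940057, φ2=0.7055075, Δφ=0.0115017, Δλ=1.7676276 rad; a=sin²(Δφ/2)+cosφ1·cosφ2·sin²(Δλ/2)=0.3498489627; c=2·atan2(√a, √(1-a))=1.265786997; dist=6371·c=8064.329 ≈ 8064.3 km; running total=8064.3 km
Leg 1 bearing: y=sinΔλ·cosφ2=0.74658314, x=cosφ1·sinφ2-sinφ1·cosφ2·cosΔλ=0.59366007; θ=atan2(y, x)=51.5094° ≈ 51.5°
Leg 2: φ1=0.7055075, φ2=0.6765420, Δφ=-0.0289655, Δλ=-0.0946370 rad; a=sin²(Δφ/2)+cosφ1·cosφ2·sin²(Δλ/2)=0.0015378473; c=2·atan2(√a, √(1-a))=0.078450909; dist=6371·c=499.811 ≈ 499.8 km; running total=8564.1 km
Leg 2 bearing: y=sinΔλ·cosφ2=-0.07368238, x=cosφ1·sinφ2-sinφ1·cosφ2·cosΔλ=-0.02669900; θ=atan2(y, x)=-109.9181° <0 so +360° → 250.0819° ≈ 250.1°
Leg 3: φ1=0.6765420, φ2=-0.0037123, Δφ=-0.6802543, Δλ=-1.2095324 rad; a=sin²(Δφ/2)+cosφ1·cosφ2·sin²(Δλ/2)=0.3633604202; c=2·atan2(√a, √(1-a))=1.293996017; dist=6371·c=8244.049 ≈ 8244.0 km; running total=16808.1 km
Leg 3 bearing: y=sinΔλ·cosφ2=-0.93544437, x=cosφ1·sinφ2-sinφ1·cosφ2·cosΔλ=-0.22419262; θ=atan2(y, x)=-103.4775° <0 so +360° → 256.5225° ≈ 256.5°
Leg 4: φ1=-0.0037123, φ2=0.2570399, Δφ=0.2607522, Δλ=1.0641377 rad; a=sin²(Δφ/2)+cosφ1·cosφ2·sin²(Δλ/2)=0.2658154733; c=2·atan2(√a, √(1-a))=1.083352391; dist=6371·c=6902.038 ≈ 6902.0 km; running total=23710.1 km
Leg 4 bearing: y=sinΔλ·cosφ2=0.84564489, x=cosφ1·sinφ2-sinφ1·cosφ2·cosΔλ=0.25595929; θ=atan2(y, x)=73.1600° ≈ 73.2°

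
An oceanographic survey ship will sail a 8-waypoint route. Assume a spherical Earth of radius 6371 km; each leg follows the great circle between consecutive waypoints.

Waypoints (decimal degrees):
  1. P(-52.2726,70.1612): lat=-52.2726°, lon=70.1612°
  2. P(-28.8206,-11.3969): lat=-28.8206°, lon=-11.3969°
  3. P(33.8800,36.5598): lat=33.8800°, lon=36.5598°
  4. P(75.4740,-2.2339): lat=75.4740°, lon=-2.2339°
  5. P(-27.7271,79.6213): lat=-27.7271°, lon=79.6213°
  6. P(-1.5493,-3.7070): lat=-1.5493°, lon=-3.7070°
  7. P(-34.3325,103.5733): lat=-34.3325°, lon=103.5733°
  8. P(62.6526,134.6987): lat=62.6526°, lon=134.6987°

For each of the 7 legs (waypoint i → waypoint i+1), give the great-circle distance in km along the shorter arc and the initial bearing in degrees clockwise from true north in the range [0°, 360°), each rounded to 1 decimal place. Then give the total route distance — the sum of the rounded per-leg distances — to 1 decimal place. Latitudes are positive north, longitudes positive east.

Leg 1: dist=6962.3 km, bearing=257.4°
Leg 2: dist=8604.9 km, bearing=39.2°
Leg 3: dist=5050.2 km, bearing=347.3°
Leg 4: dist=12761.5 km, bearing=105.2°
Leg 5: dist=9270.8 km, bearing=271.7°
Leg 6: dist=11485.8 km, bearing=125.9°
Leg 7: dist=11136.2 km, bearing=14.0°
Total: 65271.7 km

Leg 1: φ1=-0.9123290, φ2=-0.5030144, Δφ=0.4093146, Δλ=-1.4234574 rad; a=sin²(Δφ/2)+cosφ1·cosφ2·sin²(Δλ/2)=0.2700062051; c=2·atan2(√a, √(1-a))=1.092815105; dist=6371·c=6962.325 ≈ 6962.3 km; running total=6962.3 km
Leg 1 bearing: y=sinΔλ·cosφ2=-0.86664072, x=cosφ1·sinφ2-sinφ1·cosφ2·cosΔλ=-0.19324927; θ=atan2(y, x)=-102.5705° <0 so +360° → 257.4295° ≈ 257.4°
Leg 2: φ1=-0.5030144, φ2=0.5913176, Δφ=1.0943319, Δλ=0.8370023 rad; a=sin²(Δφ/2)+cosφ1·cosφ2·sin²(Δλ/2)=0.3908082644; c=2·atan2(√a, √(1-a))=1.350638676; dist=6371·c=8604.919 ≈ 8604.9 km; running total=15567.2 km
Leg 2 bearing: y=sinΔλ·cosφ2=0.61654398, x=cosφ1·sinφ2-sinφ1·cosφ2·cosΔλ=0.75642724; θ=atan2(y, x)=39.1826° ≈ 39.2°
Leg 3: φ1=0.5913176, φ2=1.3172698, Δφ=0.7259522, Δλ=-0.6770778 rad; a=sin²(Δφ/2)+cosφ1·cosφ2·sin²(Δλ/2)=0.1490334612; c=2·atan2(√a, √(1-a))=0.792688376; dist=6371·c=5050.218 ≈ 5050.2 km; running total=20617.4 km
Leg 3 bearing: y=sinΔλ·cosφ2=-0.15714284, x=cosφ1·sinφ2-sinφ1·cosφ2·cosΔλ=0.69469136; θ=atan2(y, x)=-12.7461° <0 so +360° → 347.2539° ≈ 347.3°
Leg 4: φ1=1.3172698, φ2=-0.4839292, Δφ=-1.8011990, Δλ=1.4286427 rad; a=sin²(Δφ/2)+cosφ1·cosφ2·sin²(Δλ/2)=0.7094668256; c=2·atan2(√a, √(1-a))=2.003066957; dist=6371·c=12761.540 ≈ 12761.5 km; running total=33378.9 km
Leg 4 bearing: y=sinΔλ·cosφ2=0.87624508, x=cosφ1·sinφ2-sinφ1·cosφ2·cosΔλ=-0.23809485; θ=atan2(y, x)=105.2015° ≈ 105.2°
Leg 5: φ1=-0.4839292, φ2=-0.0270404, Δφ=0.4568888, Δλ=-1.4543532 rad; a=sin²(Δφ/2)+cosφ1·cosφ2·sin²(Δλ/2)=0.4423093361; c=2·atan2(√a, √(1-a))=1.455157444; dist=6371·c=9270.808 ≈ 9270.8 km; running total=42649.7 km
Leg 5 bearing: y=sinΔλ·cosφ2=-0.99286506, x=cosφ1·sinφ2-sinφ1·cosφ2·cosΔλ=0.03010179; θ=atan2(y, x)=-88.2634° <0 so +360° → 271.7366° ≈ 271.7°
Leg 6: φ1=-0.0270404, φ2=-0.5992152, Δφ=-0.5721748, Δλ=1.8723945 rad; a=sin²(Δφ/2)+cosφ1·cosφ2·sin²(Δλ/2)=0.6149781199; c=2·atan2(√a, √(1-a))=1.802829044; dist=6371·c=11485.824 ≈ 11485.8 km; running total=54135.5 km
Leg 6 bearing: y=sinΔλ·cosφ2=0.78850534, x=cosφ1·sinφ2-sinφ1·cosφ2·cosΔλ=-0.57042042; θ=atan2(y, x)=125.8827° ≈ 125.9°
Leg 7: φ1=-0.5992152, φ2=1.0934942, Δφ=1.6927093, Δλ=0.5432407 rad; a=sin²(Δφ/2)+cosφ1·cosφ2·sin²(Δλ/2)=0.5881115928; c=2·atan2(√a, √(1-a))=1.747944590; dist=6371·c=11136.155 ≈ 11136.2 km; running total=65271.7 km
Leg 7 bearing: y=sinΔλ·cosφ2=0.23746178, x=cosφ1·sinφ2-sinφ1·cosφ2·cosΔλ=0.95527865; θ=atan2(y, x)=13.9596° ≈ 14.0°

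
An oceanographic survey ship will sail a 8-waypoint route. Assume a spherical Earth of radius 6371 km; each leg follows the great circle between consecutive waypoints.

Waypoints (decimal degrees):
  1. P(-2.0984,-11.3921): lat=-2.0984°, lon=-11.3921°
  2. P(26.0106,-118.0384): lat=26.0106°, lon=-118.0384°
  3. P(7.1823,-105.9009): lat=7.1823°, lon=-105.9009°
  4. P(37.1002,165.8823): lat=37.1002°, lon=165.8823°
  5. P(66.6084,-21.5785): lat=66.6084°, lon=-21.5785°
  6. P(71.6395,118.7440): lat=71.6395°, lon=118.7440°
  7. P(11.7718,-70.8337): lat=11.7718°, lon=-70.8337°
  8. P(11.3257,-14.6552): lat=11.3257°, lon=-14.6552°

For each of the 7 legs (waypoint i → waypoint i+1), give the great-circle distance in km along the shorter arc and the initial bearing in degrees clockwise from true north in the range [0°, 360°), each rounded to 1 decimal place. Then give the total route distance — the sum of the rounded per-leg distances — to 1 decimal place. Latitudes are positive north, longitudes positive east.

Leg 1: φ1=-0.0366240, φ2=0.4539706, Δφ=0.4905946, Δλ=-1.8613291 rad; a=sin²(Δφ/2)+cosφ1·cosφ2·sin²(Δλ/2)=0.6366662380; c=2·atan2(√a, √(1-a))=1.847652063; dist=6371·c=11771.391 ≈ 11771.4 km; running total=11771.4 km
Leg 1 bearing: y=sinΔλ·cosφ2=-0.86104913, x=cosφ1·sinφ2-sinφ1·cosφ2·cosΔλ=0.42881669; θ=atan2(y, x)=-63.5259° <0 so +360° → 296.4741° ≈ 296.5°
Leg 2: φ1=0.4539706, φ2=0.1253548, Δφ=-0.3286158, Δλ=0.2118393 rad; a=sin²(Δφ/2)+cosφ1·cosφ2·sin²(Δλ/2)=0.0367211862; c=2·atan2(√a, √(1-a))=0.385640684; dist=6371·c=2456.917 ≈ 2456.9 km; running total=14228.3 km
Leg 2 bearing: y=sinΔλ·cosφ2=0.20860866, x=cosφ1·sinφ2-sinφ1·cosφ2·cosΔλ=-0.31300702; θ=atan2(y, x)=146.3179° ≈ 146.3°
Leg 3: φ1=0.1253548, φ2=0.6475206, Δφ=0.5221659, Δλ=4.7435117 rad; a=sin²(Δφ/2)+cosφ1·cosφ2·sin²(Δλ/2)=0.4499791833; c=2·atan2(√a, √(1-a))=1.470587062; dist=6371·c=9369.110 ≈ 9369.1 km; running total=23597.4 km
Leg 3 bearing: y=sinΔλ·cosφ2=-0.79719558, x=cosφ1·sinφ2-sinφ1·cosφ2·cosΔλ=0.59537458; θ=atan2(y, x)=-53.2463° <0 so +360° → 306.7537° ≈ 306.8°
Leg 4: φ1=0.6475206, φ2=1.1625359, Δφ=0.5150152, Δλ=-3.2718082 rad; a=sin²(Δφ/2)+cosφ1·cosφ2·sin²(Δλ/2)=0.3801676214; c=2·atan2(√a, √(1-a))=1.328775797; dist=6371·c=8465.631 ≈ 8465.6 km; running total=32063.0 km
Leg 4 bearing: y=sinΔλ·cosφ2=0.05155133, x=cosφ1·sinφ2-sinφ1·cosφ2·cosΔλ=0.96948608; θ=atan2(y, x)=3.0438° ≈ 3.0°
Leg 5: φ1=1.1625359, φ2=1.2503451, Δφ=0.0878093, Δλ=2.4490896 rad; a=sin²(Δφ/2)+cosφ1·cosφ2·sin²(Δλ/2)=0.1125800811; c=2·atan2(√a, √(1-a))=0.684334629; dist=6371·c=4359.896 ≈ 4359.9 km; running total=36422.9 km
Leg 5 bearing: y=sinΔλ·cosφ2=0.20111335, x=cosφ1·sinφ2-sinφ1·cosφ2·cosΔλ=0.59931348; θ=atan2(y, x)=18.5504° ≈ 18.6°
Leg 6: φ1=1.2503451, φ2=0.2054567, Δφ=-1.0448885, Δλ=-3.3087551 rad; a=sin²(Δφ/2)+cosφ1·cosφ2·sin²(Δλ/2)=0.5552214132; c=2·atan2(√a, √(1-a))=1.681464918; dist=6371·c=10712.613 ≈ 10712.6 km; running total=47135.5 km
Leg 6 bearing: y=sinΔλ·cosφ2=0.16288555, x=cosφ1·sinφ2-sinφ1·cosφ2·cosΔλ=0.98044412; θ=atan2(y, x)=9.4327° ≈ 9.4°
Leg 7: φ1=0.2054567, φ2=0.1976708, Δφ=-0.0077859, Δλ=0.9804998 rad; a=sin²(Δφ/2)+cosφ1·cosφ2·sin²(Δλ/2)=0.2128223542; c=2·atan2(√a, √(1-a))=0.958979965; dist=6371·c=6109.661 ≈ 6109.7 km; running total=53245.2 km
Leg 7 bearing: y=sinΔλ·cosφ2=0.81459769, x=cosφ1·sinφ2-sinφ1·cosφ2·cosΔλ=0.08091105; θ=atan2(y, x)=84.3276° ≈ 84.3°

Leg 1: dist=11771.4 km, bearing=296.5°
Leg 2: dist=2456.9 km, bearing=146.3°
Leg 3: dist=9369.1 km, bearing=306.8°
Leg 4: dist=8465.6 km, bearing=3.0°
Leg 5: dist=4359.9 km, bearing=18.6°
Leg 6: dist=10712.6 km, bearing=9.4°
Leg 7: dist=6109.7 km, bearing=84.3°
Total: 53245.2 km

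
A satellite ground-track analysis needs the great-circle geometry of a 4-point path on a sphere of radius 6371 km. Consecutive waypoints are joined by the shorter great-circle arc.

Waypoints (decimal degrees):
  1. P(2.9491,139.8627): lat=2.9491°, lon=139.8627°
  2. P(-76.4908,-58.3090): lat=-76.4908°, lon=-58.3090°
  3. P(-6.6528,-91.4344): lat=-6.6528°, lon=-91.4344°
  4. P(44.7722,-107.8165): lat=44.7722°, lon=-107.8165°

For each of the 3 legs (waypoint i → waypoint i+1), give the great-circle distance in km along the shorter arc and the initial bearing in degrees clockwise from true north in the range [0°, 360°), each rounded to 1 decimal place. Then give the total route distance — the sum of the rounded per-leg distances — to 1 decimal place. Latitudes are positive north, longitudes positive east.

Leg 1: φ1=0.0514715, φ2=-1.3350163, Δφ=-1.3864878, Δλ=-3.4587486 rad; a=sin²(Δφ/2)+cosφ1·cosφ2·sin²(Δλ/2)=0.6358411377; c=2·atan2(√a, √(1-a))=1.845936952; dist=6371·c=11760.464 ≈ 11760.5 km; running total=11760.5 km
Leg 1 bearing: y=sinΔλ·cosφ2=0.07285228, x=cosφ1·sinφ2-sinφ1·cosφ2·cosΔλ=-0.95962560; θ=atan2(y, x)=175.6586° ≈ 175.7°
Leg 2: φ1=-1.3350163, φ2=-0.1161133, Δφ=1.2189030, Δλ=-0.5781473 rad; a=sin²(Δφ/2)+cosφ1·cosφ2·sin²(Δλ/2)=0.3465171936; c=2·atan2(√a, √(1-a))=1.258793258; dist=6371·c=8019.772 ≈ 8019.8 km; running total=19780.3 km
Leg 2 bearing: y=sinΔλ·cosφ2=-0.54279356, x=cosφ1·sinφ2-sinφ1·cosφ2·cosΔλ=0.78175908; θ=atan2(y, x)=-34.7731° <0 so +360° → 325.2269° ≈ 325.2°
Leg 3: φ1=-0.1161133, φ2=0.7814223, Δφ=0.8975356, Δλ=-0.2859216 rad; a=sin²(Δφ/2)+cosφ1·cosφ2·sin²(Δλ/2)=0.2025441654; c=2·atan2(√a, √(1-a))=0.933640575; dist=6371·c=5948.224 ≈ 5948.2 km; running total=25728.5 km
Leg 3 bearing: y=sinΔλ·cosφ2=-0.20022497, x=cosφ1·sinφ2-sinφ1·cosφ2·cosΔλ=0.77845364; θ=atan2(y, x)=-14.4243° <0 so +360° → 345.5757° ≈ 345.6°

Leg 1: dist=11760.5 km, bearing=175.7°
Leg 2: dist=8019.8 km, bearing=325.2°
Leg 3: dist=5948.2 km, bearing=345.6°
Total: 25728.5 km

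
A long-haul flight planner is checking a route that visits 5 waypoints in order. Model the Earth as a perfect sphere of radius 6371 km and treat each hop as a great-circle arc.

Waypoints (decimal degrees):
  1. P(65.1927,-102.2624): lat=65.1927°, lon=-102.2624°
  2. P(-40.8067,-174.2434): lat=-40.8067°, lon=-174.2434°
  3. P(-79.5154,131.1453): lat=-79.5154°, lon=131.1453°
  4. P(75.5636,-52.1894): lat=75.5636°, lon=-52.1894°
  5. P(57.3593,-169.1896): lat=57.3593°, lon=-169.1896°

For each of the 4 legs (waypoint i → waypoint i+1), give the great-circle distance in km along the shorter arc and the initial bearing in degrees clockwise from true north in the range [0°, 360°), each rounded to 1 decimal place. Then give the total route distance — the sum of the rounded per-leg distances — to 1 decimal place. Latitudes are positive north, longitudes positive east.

Leg 1: φ1=1.1378273, φ2=-0.7122113, Δφ=-1.8500385, Δλ=-1.2563054 rad; a=sin²(Δφ/2)+cosφ1·cosφ2·sin²(Δλ/2)=0.7474842905; c=2·atan2(√a, √(1-a))=2.088594999; dist=6371·c=13306.439 ≈ 13306.4 km; running total=13306.4 km
Leg 1 bearing: y=sinΔλ·cosφ2=-0.71979480, x=cosφ1·sinφ2-sinφ1·cosφ2·cosΔλ=-0.48672533; θ=atan2(y, x)=-124.0666° <0 so +360° → 235.9334° ≈ 235.9°
Leg 2: φ1=-0.7122113, φ2=-1.3878055, Δφ=-0.6755943, Δλ=5.3300383 rad; a=sin²(Δφ/2)+cosφ1·cosφ2·sin²(Δλ/2)=0.1388177061; c=2·atan2(√a, √(1-a))=0.763580643; dist=6371·c=4864.772 ≈ 4864.8 km; running total=18171.2 km
Leg 2 bearing: y=sinΔλ·cosφ2=-0.14835060, x=cosφ1·sinφ2-sinφ1·cosφ2·cosΔλ=-0.67541210; θ=atan2(y, x)=-167.6120° <0 so +360° → 192.3880° ≈ 192.4°
Leg 3: φ1=-1.3878055, φ2=1.3188336, Δφ=2.7066392, Δλ=-3.1997941 rad; a=sin²(Δφ/2)+cosφ1·cosφ2·sin²(Δλ/2)=0.9987727821; c=2·atan2(√a, √(1-a))=3.071514975; dist=6371·c=19568.622 ≈ 19568.6 km; running total=37739.8 km
Leg 3 bearing: y=sinΔλ·cosφ2=0.01450174, x=cosφ1·sinφ2-sinφ1·cosφ2·cosΔλ=-0.06850217; θ=atan2(y, x)=168.0471° ≈ 168.0°
Leg 4: φ1=1.3188336, φ2=1.0011086, Δφ=-0.3177250, Δλ=-2.0420387 rad; a=sin²(Δφ/2)+cosφ1·cosφ2·sin²(Δλ/2)=0.1227831426; c=2·atan2(√a, √(1-a))=0.716005380; dist=6371·c=4561.670 ≈ 4561.7 km; running total=42301.5 km
Leg 4 bearing: y=sinΔλ·cosφ2=-0.48058052, x=cosφ1·sinφ2-sinφ1·cosφ2·cosΔλ=0.44707062; θ=atan2(y, x)=-47.0688° <0 so +360° → 312.9312° ≈ 312.9°

Leg 1: dist=13306.4 km, bearing=235.9°
Leg 2: dist=4864.8 km, bearing=192.4°
Leg 3: dist=19568.6 km, bearing=168.0°
Leg 4: dist=4561.7 km, bearing=312.9°
Total: 42301.5 km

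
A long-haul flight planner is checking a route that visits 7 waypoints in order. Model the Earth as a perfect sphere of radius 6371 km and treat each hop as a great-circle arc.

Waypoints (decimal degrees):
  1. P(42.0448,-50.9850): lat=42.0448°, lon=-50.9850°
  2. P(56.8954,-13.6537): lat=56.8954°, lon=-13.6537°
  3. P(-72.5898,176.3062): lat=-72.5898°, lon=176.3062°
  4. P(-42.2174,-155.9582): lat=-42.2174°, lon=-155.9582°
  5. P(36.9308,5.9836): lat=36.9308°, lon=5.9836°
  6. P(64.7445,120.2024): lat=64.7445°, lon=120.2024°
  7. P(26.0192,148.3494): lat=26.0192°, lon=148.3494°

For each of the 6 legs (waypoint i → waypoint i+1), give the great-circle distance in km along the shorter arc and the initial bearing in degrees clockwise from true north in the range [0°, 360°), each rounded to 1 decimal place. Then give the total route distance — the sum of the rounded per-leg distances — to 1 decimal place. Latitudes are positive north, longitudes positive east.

Leg 1: φ1=0.7338202, φ2=0.9930121, Δφ=0.2591919, Δλ=0.6515541 rad; a=sin²(Δφ/2)+cosφ1·cosφ2·sin²(Δλ/2)=0.0582461162; c=2·atan2(√a, √(1-a))=0.487497646; dist=6371·c=3105.848 ≈ 3105.8 km; running total=3105.8 km
Leg 1 bearing: y=sinΔλ·cosφ2=0.33120950, x=cosφ1·sinφ2-sinφ1·cosφ2·cosΔλ=0.33123148; θ=atan2(y, x)=44.9981° ≈ 45.0°
Leg 2: φ1=0.9930121, φ2=-1.2669310, Δφ=-2.2599431, Δλ=3.3154257 rad; a=sin²(Δφ/2)+cosφ1·cosφ2·sin²(Δλ/2)=0.9801276498; c=2·atan2(√a, √(1-a))=2.858711758; dist=6371·c=18212.853 ≈ 18212.9 km; running total=21318.7 km
Leg 2 bearing: y=sinΔλ·cosφ2=-0.05175114, x=cosφ1·sinφ2-sinφ1·cosφ2·cosΔλ=-0.27428376; θ=atan2(y, x)=-169.3152° <0 so +360° → 190.6848° ≈ 190.7°
Leg 3: φ1=-1.2669310, φ2=-0.7368326, Δφ=0.5300984, Δλ=-5.7991078 rad; a=sin²(Δφ/2)+cosφ1·cosφ2·sin²(Δλ/2)=0.0813514879; c=2·atan2(√a, √(1-a))=0.578475712; dist=6371·c=3685.469 ≈ 3685.5 km; running total=25004.2 km
Leg 3 bearing: y=sinΔλ·cosφ2=0.34466964, x=cosφ1·sinφ2-sinφ1·cosφ2·cosΔλ=0.42442494; θ=atan2(y, x)=39.0796° ≈ 39.1°
Leg 4: φ1=-0.7368326, φ2=0.6445641, Δφ=1.3813967, Δλ=2.8264176 rad; a=sin²(Δφ/2)+cosφ1·cosφ2·sin²(Δλ/2)=0.9832926162; c=2·atan2(√a, √(1-a))=2.882353247; dist=6371·c=18363.473 ≈ 18363.5 km; running total=43367.7 km
Leg 4 bearing: y=sinΔλ·cosφ2=0.24778848, x=cosφ1·sinφ2-sinφ1·cosφ2·cosΔλ=-0.06567995; θ=atan2(y, x)=104.8457° ≈ 104.8°
Leg 5: φ1=0.6445641, φ2=1.1300047, Δφ=0.4854406, Δλ=1.9934941 rad; a=sin²(Δφ/2)+cosφ1·cosφ2·sin²(Δλ/2)=0.2982449556; c=2·atan2(√a, √(1-a))=1.155446444; dist=6371·c=7361.349 ≈ 7361.3 km; running total=50729.0 km
Leg 5 bearing: y=sinΔλ·cosφ2=0.38910371, x=cosφ1·sinφ2-sinφ1·cosφ2·cosΔλ=0.82811709; θ=atan2(y, x)=25.1672° ≈ 25.2°
Leg 6: φ1=1.1300047, φ2=0.4541207, Δφ=-0.6758840, Δλ=0.4912578 rad; a=sin²(Δφ/2)+cosφ1·cosφ2·sin²(Δλ/2)=0.1325940381; c=2·atan2(√a, √(1-a))=0.745406975; dist=6371·c=4748.988 ≈ 4749.0 km; running total=55478.0 km
Leg 6 bearing: y=sinΔλ·cosφ2=0.42392359, x=cosφ1·sinφ2-sinφ1·cosφ2·cosΔλ=-0.52947165; θ=atan2(y, x)=141.3174° ≈ 141.3°

Leg 1: dist=3105.8 km, bearing=45.0°
Leg 2: dist=18212.9 km, bearing=190.7°
Leg 3: dist=3685.5 km, bearing=39.1°
Leg 4: dist=18363.5 km, bearing=104.8°
Leg 5: dist=7361.3 km, bearing=25.2°
Leg 6: dist=4749.0 km, bearing=141.3°
Total: 55478.0 km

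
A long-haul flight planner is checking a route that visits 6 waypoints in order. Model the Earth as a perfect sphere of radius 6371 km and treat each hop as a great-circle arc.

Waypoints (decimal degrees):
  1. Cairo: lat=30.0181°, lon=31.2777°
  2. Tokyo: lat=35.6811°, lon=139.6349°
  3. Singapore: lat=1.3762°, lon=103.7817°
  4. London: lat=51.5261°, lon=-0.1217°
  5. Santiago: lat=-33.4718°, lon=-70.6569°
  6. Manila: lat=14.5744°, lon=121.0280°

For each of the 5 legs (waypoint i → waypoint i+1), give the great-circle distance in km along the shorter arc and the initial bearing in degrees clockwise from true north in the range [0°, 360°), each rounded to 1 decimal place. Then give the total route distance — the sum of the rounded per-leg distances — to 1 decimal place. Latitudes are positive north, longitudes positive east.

Leg 1: φ1=0.5239147, φ2=0.6227527, Δφ=0.0988380, Δλ=1.8911899 rad; a=sin²(Δφ/2)+cosφ1·cosφ2·sin²(Δλ/2)=0.4648542632; c=2·atan2(√a, √(1-a))=1.500446840; dist=6371·c=9559.347 ≈ 9559.3 km; running total=9559.3 km
Leg 1 bearing: y=sinΔλ·cosφ2=0.77094050, x=cosφ1·sinφ2-sinφ1·cosφ2·cosΔλ=0.63301647; θ=atan2(y, x)=50.6107° ≈ 50.6°
Leg 2: φ1=0.6227527, φ2=0.0240192, Δφ=-0.5987335, Δλ=-0.6257564 rad; a=sin²(Δφ/2)+cosφ1·cosφ2·sin²(Δλ/2)=0.1639076463; c=2·atan2(√a, √(1-a))=0.833640699; dist=6371·c=5311.125 ≈ 5311.1 km; running total=14870.4 km
Leg 2 bearing: y=sinΔλ·cosφ2=-0.58554156, x=cosφ1·sinφ2-sinφ1·cosφ2·cosΔλ=-0.45311014; θ=atan2(y, x)=-127.7338° <0 so +360° → 232.2662° ≈ 232.3°
Leg 3: φ1=0.0240192, φ2=0.8993001, Δφ=0.8752809, Δλ=-1.8134564 rad; a=sin²(Δφ/2)+cosφ1·cosφ2·sin²(Δλ/2)=0.5653249461; c=2·atan2(√a, √(1-a))=1.701820789; dist=6371·c=10842.300 ≈ 10842.3 km; running total=25712.7 km
Leg 3 bearing: y=sinΔλ·cosφ2=-0.60393022, x=cosφ1·sinφ2-sinφ1·cosφ2·cosΔλ=0.78625625; θ=atan2(y, x)=-37.5282° <0 so +360° → 322.4718° ≈ 322.5°
Leg 4: φ1=0.8993001, φ2=-0.5841931, Δφ=-1.4834932, Δλ=-1.2310715 rad; a=sin²(Δφ/2)+cosφ1·cosφ2·sin²(Δλ/2)=0.6294238694; c=2·atan2(√a, √(1-a))=1.832625421; dist=6371·c=11675.657 ≈ 11675.7 km; running total=37388.4 km
Leg 4 bearing: y=sinΔλ·cosφ2=-0.78648227, x=cosφ1·sinφ2-sinφ1·cosφ2·cosΔλ=-0.56075261; θ=atan2(y, x)=-125.4884° <0 so +360° → 234.5116° ≈ 234.5°
Leg 5: φ1=-0.5841931, φ2=0.2543713, Δφ=0.8385644, Δλ=3.3455326 rad; a=sin²(Δφ/2)+cosφ1·cosφ2·sin²(Δλ/2)=0.9646847129; c=2·atan2(√a, √(1-a))=2.763497307; dist=6371·c=17606.241 ≈ 17606.2 km; running total=54994.6 km
Leg 5 bearing: y=sinΔλ·cosφ2=-0.19601217, x=cosφ1·sinφ2-sinφ1·cosφ2·cosΔλ=-0.31281256; θ=atan2(y, x)=-147.9282° <0 so +360° → 212.0718° ≈ 212.1°

Leg 1: dist=9559.3 km, bearing=50.6°
Leg 2: dist=5311.1 km, bearing=232.3°
Leg 3: dist=10842.3 km, bearing=322.5°
Leg 4: dist=11675.7 km, bearing=234.5°
Leg 5: dist=17606.2 km, bearing=212.1°
Total: 54994.6 km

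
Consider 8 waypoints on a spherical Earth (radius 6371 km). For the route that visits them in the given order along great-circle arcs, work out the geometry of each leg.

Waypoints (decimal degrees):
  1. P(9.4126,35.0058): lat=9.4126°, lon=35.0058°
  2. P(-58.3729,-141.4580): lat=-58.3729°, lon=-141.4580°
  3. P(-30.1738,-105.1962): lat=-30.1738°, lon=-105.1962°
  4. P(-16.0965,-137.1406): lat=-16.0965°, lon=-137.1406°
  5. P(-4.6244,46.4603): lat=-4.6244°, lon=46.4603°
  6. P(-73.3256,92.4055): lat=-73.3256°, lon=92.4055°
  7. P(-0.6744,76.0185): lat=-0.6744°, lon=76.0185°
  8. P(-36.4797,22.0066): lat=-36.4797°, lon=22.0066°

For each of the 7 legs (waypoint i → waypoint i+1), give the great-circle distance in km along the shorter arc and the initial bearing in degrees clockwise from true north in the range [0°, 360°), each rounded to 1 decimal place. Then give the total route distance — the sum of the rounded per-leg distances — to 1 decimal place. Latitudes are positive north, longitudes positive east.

Leg 1: φ1=0.1642809, φ2=-1.0187993, Δφ=-1.1830802, Δλ=-3.0798743 rad; a=sin²(Δφ/2)+cosφ1·cosφ2·sin²(Δλ/2)=0.8277984139; c=2·atan2(√a, √(1-a))=2.285769060; dist=6371·c=14562.635 ≈ 14562.6 km; running total=14562.6 km
Leg 1 bearing: y=sinΔλ·cosφ2=-0.03234385, x=cosφ1·sinφ2-sinφ1·cosφ2·cosΔλ=-0.75441810; θ=atan2(y, x)=-177.5451° <0 so +360° → 182.4549° ≈ 182.5°
Leg 2: φ1=-1.0187993, φ2=-0.5266322, Δφ=0.4921671, Δλ=0.6328878 rad; a=sin²(Δφ/2)+cosφ1·cosφ2·sin²(Δλ/2)=0.1032450341; c=2·atan2(√a, √(1-a))=0.654241197; dist=6371·c=4168.171 ≈ 4168.2 km; running total=18730.8 km
Leg 2 bearing: y=sinΔλ·cosφ2=0.51133356, x=cosφ1·sinφ2-sinφ1·cosφ2·cosΔλ=0.32996966; θ=atan2(y, x)=57.1654° ≈ 57.2°
Leg 3: φ1=-0.5266322, φ2=-0.2809369, Δφ=0.2456952, Δλ=-0.5575350 rad; a=sin²(Δφ/2)+cosφ1·cosφ2·sin²(Δλ/2)=0.0779089679; c=2·atan2(√a, √(1-a))=0.565758836; dist=6371·c=3604.4495 ≈ 3604.4 km; running total=22335.2 km
Leg 3 bearing: y=sinΔλ·cosφ2=-0.50835343, x=cosφ1·sinφ2-sinφ1·cosφ2·cosΔλ=0.17009829; θ=atan2(y, x)=-71.4994° <0 so +360° → 288.5006° ≈ 288.5°
Leg 4: φ1=-0.2809369, φ2=-0.0807110, Δφ=0.2002259, Δλ=3.2044402 rad; a=sin²(Δφ/2)+cosφ1·cosφ2·sin²(Δλ/2)=0.9667121729; c=2·atan2(√a, √(1-a))=2.774638226; dist=6371·c=17677.220 ≈ 17677.2 km; running total=40012.4 km
Leg 4 bearing: y=sinΔλ·cosφ2=-0.06260174, x=cosφ1·sinφ2-sinφ1·cosφ2·cosΔλ=-0.35327045; θ=atan2(y, x)=-169.9511° <0 so +360° → 190.0489° ≈ 190.0°
Leg 5: φ1=-0.0807110, φ2=-1.2797731, Δφ=-1.1990621, Δλ=0.8018950 rad; a=sin²(Δφ/2)+cosφ1·cosφ2·sin²(Δλ/2)=0.3619494208; c=2·atan2(√a, √(1-a))=1.291061119; dist=6371·c=8225.350 ≈ 8225.4 km; running total=48237.8 km
Leg 5 bearing: y=sinΔλ·cosφ2=0.20621126, x=cosφ1·sinφ2-sinφ1·cosφ2·cosΔλ=-0.93874654; θ=atan2(y, x)=167.6108° ≈ 167.6°
Leg 6: φ1=-1.2797731, φ2=-0.0117705, Δφ=1.2680026, Δλ=-0.2860071 rad; a=sin²(Δφ/2)+cosφ1·cosφ2·sin²(Δλ/2)=0.3567335035; c=2·atan2(√a, √(1-a))=1.280190197; dist=6371·c=8156.092 ≈ 8156.1 km; running total=56393.9 km
Leg 6 bearing: y=sinΔλ·cosφ2=-0.28210424, x=cosφ1·sinφ2-sinφ1·cosφ2·cosΔλ=0.91559600; θ=atan2(y, x)=-17.1246° <0 so +360° → 342.8754° ≈ 342.9°
Leg 7: φ1=-0.0117705, φ2=-0.6366909, Δφ=-0.6249204, Δλ=-0.9426855 rad; a=sin²(Δφ/2)+cosφ1·cosφ2·sin²(Δλ/2)=0.2602754732; c=2·atan2(√a, √(1-a))=1.070769531; dist=6371·c=6821.873 ≈ 6821.9 km; running total=63215.8 km
Leg 7 bearing: y=sinΔλ·cosφ2=-0.65060246, x=cosφ1·sinφ2-sinφ1·cosφ2·cosΔλ=-0.58893551; θ=atan2(y, x)=-132.1519° <0 so +360° → 227.8481° ≈ 227.8°

Leg 1: dist=14562.6 km, bearing=182.5°
Leg 2: dist=4168.2 km, bearing=57.2°
Leg 3: dist=3604.4 km, bearing=288.5°
Leg 4: dist=17677.2 km, bearing=190.0°
Leg 5: dist=8225.4 km, bearing=167.6°
Leg 6: dist=8156.1 km, bearing=342.9°
Leg 7: dist=6821.9 km, bearing=227.8°
Total: 63215.8 km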